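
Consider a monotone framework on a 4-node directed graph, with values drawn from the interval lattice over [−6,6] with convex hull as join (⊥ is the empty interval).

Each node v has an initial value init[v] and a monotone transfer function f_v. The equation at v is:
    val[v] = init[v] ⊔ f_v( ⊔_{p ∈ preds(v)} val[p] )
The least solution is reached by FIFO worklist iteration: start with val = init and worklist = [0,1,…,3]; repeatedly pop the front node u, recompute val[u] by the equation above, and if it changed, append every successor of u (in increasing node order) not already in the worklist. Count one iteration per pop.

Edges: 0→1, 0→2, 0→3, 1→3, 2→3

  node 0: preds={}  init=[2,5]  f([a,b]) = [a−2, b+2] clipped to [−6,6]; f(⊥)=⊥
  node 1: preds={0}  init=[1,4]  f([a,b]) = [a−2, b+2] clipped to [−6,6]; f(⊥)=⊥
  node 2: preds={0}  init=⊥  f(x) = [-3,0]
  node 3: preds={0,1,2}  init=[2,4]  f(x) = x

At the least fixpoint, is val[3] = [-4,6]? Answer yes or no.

Iteration log — 4 steps:
  step 1. node 0  ⊔preds=⊥  new=[2,5]  stable
  step 2. node 1  ⊔preds=[2,5]  new=[0,6]  old=[1,4]  +wl: 
  step 3. node 2  ⊔preds=[2,5]  new=[-3,0]  old=⊥  +wl: 
  step 4. node 3  ⊔preds=[-3,6]  new=[-3,6]  old=[2,4]  +wl: 

Least fixpoint reached:
  node 0: [2,5]
  node 1: [0,6]
  node 2: [-3,0]
  node 3: [-3,6]

no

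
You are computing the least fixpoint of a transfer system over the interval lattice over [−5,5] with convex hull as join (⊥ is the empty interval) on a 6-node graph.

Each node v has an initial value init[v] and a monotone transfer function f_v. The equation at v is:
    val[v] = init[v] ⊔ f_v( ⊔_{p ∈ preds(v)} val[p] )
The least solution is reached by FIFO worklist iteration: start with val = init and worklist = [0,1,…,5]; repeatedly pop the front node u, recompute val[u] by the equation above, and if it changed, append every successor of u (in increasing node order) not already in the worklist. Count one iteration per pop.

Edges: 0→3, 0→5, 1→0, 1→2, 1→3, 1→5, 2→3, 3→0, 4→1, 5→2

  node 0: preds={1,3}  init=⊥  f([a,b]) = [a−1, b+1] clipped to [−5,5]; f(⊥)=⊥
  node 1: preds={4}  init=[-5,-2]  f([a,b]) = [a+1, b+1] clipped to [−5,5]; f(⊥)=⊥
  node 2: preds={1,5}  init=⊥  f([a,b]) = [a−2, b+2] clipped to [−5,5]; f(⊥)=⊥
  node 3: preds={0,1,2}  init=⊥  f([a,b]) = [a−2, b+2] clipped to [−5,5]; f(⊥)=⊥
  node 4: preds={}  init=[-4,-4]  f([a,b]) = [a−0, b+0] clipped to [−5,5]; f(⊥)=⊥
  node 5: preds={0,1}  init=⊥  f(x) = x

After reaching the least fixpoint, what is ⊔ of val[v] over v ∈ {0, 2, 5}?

[-5,5]

Iteration log — 15 steps:
  step 1. node 0  ⊔preds=[-5,-2]  new=[-5,-1]  old=⊥  +wl: 
  step 2. node 1  ⊔preds=[-4,-4]  new=[-5,-2]  stable
  step 3. node 2  ⊔preds=[-5,-2]  new=[-5,0]  old=⊥  +wl: 
  step 4. node 3  ⊔preds=[-5,0]  new=[-5,2]  old=⊥  +wl: 0
  step 5. node 4  ⊔preds=⊥  new=[-4,-4]  stable
  step 6. node 5  ⊔preds=[-5,-1]  new=[-5,-1]  old=⊥  +wl: 2
  step 7. node 0  ⊔preds=[-5,2]  new=[-5,3]  old=[-5,-1]  +wl: 3,5
  step 8. node 2  ⊔preds=[-5,-1]  new=[-5,1]  old=[-5,0]  +wl: 
  step 9. node 3  ⊔preds=[-5,3]  new=[-5,5]  old=[-5,2]  +wl: 0
  step 10. node 5  ⊔preds=[-5,3]  new=[-5,3]  old=[-5,-1]  +wl: 2
  step 11. node 0  ⊔preds=[-5,5]  new=[-5,5]  old=[-5,3]  +wl: 3,5
  step 12. node 2  ⊔preds=[-5,3]  new=[-5,5]  old=[-5,1]  +wl: 
  step 13. node 3  ⊔preds=[-5,5]  new=[-5,5]  stable
  step 14. node 5  ⊔preds=[-5,5]  new=[-5,5]  old=[-5,3]  +wl: 2
  step 15. node 2  ⊔preds=[-5,5]  new=[-5,5]  stable

Least fixpoint reached:
  node 0: [-5,5]
  node 1: [-5,-2]
  node 2: [-5,5]
  node 3: [-5,5]
  node 4: [-4,-4]
  node 5: [-5,5]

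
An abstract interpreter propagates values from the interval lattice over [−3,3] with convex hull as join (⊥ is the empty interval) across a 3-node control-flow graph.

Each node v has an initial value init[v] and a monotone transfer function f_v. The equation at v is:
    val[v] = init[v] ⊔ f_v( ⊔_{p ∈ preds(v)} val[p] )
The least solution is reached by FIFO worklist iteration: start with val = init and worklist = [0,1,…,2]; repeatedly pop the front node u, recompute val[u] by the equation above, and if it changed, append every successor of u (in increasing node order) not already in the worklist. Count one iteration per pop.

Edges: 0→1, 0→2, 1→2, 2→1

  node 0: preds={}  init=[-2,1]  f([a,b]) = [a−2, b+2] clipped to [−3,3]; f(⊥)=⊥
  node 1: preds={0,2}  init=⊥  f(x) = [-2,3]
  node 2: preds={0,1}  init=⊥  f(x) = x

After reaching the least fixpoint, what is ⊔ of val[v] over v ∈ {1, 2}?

[-2,3]

Iteration log — 4 steps:
  step 1. node 0  ⊔preds=⊥  new=[-2,1]  stable
  step 2. node 1  ⊔preds=[-2,1]  new=[-2,3]  old=⊥  +wl: 
  step 3. node 2  ⊔preds=[-2,3]  new=[-2,3]  old=⊥  +wl: 1
  step 4. node 1  ⊔preds=[-2,3]  new=[-2,3]  stable

Least fixpoint reached:
  node 0: [-2,1]
  node 1: [-2,3]
  node 2: [-2,3]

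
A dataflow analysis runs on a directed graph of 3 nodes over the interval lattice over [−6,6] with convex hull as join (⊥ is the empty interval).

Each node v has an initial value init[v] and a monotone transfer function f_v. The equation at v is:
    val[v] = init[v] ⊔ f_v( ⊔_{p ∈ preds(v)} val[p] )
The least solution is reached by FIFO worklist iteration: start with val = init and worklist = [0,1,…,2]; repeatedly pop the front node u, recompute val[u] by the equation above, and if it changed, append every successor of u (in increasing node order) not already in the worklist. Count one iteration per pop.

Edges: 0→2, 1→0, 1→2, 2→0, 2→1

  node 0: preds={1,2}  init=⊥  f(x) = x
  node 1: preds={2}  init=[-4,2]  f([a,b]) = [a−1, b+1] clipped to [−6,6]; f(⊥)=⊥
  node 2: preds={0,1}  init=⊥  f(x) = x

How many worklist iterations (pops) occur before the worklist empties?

Trace (21 dequeues):
  [1] u=0 | in [-4,2] | out [-4,2] | prev ⊥ | push {}
  [2] u=1 | in ⊥ | out [-4,2] | ==
  [3] u=2 | in [-4,2] | out [-4,2] | prev ⊥ | push {0,1}
  [4] u=0 | in [-4,2] | out [-4,2] | ==
  [5] u=1 | in [-4,2] | out [-5,3] | prev [-4,2] | push {0,2}
  [6] u=0 | in [-5,3] | out [-5,3] | prev [-4,2] | push {}
  [7] u=2 | in [-5,3] | out [-5,3] | prev [-4,2] | push {0,1}
  [8] u=0 | in [-5,3] | out [-5,3] | ==
  [9] u=1 | in [-5,3] | out [-6,4] | prev [-5,3] | push {0,2}
  [10] u=0 | in [-6,4] | out [-6,4] | prev [-5,3] | push {}
  [11] u=2 | in [-6,4] | out [-6,4] | prev [-5,3] | push {0,1}
  [12] u=0 | in [-6,4] | out [-6,4] | ==
  [13] u=1 | in [-6,4] | out [-6,5] | prev [-6,4] | push {0,2}
  [14] u=0 | in [-6,5] | out [-6,5] | prev [-6,4] | push {}
  [15] u=2 | in [-6,5] | out [-6,5] | prev [-6,4] | push {0,1}
  [16] u=0 | in [-6,5] | out [-6,5] | ==
  [17] u=1 | in [-6,5] | out [-6,6] | prev [-6,5] | push {0,2}
  [18] u=0 | in [-6,6] | out [-6,6] | prev [-6,5] | push {}
  [19] u=2 | in [-6,6] | out [-6,6] | prev [-6,5] | push {0,1}
  [20] u=0 | in [-6,6] | out [-6,6] | ==
  [21] u=1 | in [-6,6] | out [-6,6] | ==

Converged values:
  [0] [-6,6]
  [1] [-6,6]
  [2] [-6,6]

21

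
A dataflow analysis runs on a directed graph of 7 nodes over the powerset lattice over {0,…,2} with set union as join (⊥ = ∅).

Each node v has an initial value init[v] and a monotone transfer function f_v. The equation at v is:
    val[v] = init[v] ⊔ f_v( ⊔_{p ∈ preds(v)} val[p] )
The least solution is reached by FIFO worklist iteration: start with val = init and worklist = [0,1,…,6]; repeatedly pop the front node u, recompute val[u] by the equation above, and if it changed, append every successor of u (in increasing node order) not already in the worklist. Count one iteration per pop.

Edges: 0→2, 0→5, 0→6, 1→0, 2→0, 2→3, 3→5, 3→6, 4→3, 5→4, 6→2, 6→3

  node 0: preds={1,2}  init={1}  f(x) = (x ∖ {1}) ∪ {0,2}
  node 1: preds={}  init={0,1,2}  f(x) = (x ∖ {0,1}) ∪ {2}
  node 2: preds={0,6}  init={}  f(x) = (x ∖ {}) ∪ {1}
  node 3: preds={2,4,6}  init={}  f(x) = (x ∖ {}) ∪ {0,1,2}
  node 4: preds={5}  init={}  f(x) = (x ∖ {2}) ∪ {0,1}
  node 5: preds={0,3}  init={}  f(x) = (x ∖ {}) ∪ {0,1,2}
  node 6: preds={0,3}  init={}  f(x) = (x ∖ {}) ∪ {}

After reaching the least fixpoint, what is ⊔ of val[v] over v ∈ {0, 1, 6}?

{0,1,2}

Iteration log — 11 steps:
  step 1. node 0  ⊔preds={0,1,2}  new={0,1,2}  old={1}  +wl: 
  step 2. node 1  ⊔preds={}  new={0,1,2}  stable
  step 3. node 2  ⊔preds={0,1,2}  new={0,1,2}  old={}  +wl: 0
  step 4. node 3  ⊔preds={0,1,2}  new={0,1,2}  old={}  +wl: 
  step 5. node 4  ⊔preds={}  new={0,1}  old={}  +wl: 3
  step 6. node 5  ⊔preds={0,1,2}  new={0,1,2}  old={}  +wl: 4
  step 7. node 6  ⊔preds={0,1,2}  new={0,1,2}  old={}  +wl: 2
  step 8. node 0  ⊔preds={0,1,2}  new={0,1,2}  stable
  step 9. node 3  ⊔preds={0,1,2}  new={0,1,2}  stable
  step 10. node 4  ⊔preds={0,1,2}  new={0,1}  stable
  step 11. node 2  ⊔preds={0,1,2}  new={0,1,2}  stable

Least fixpoint reached:
  node 0: {0,1,2}
  node 1: {0,1,2}
  node 2: {0,1,2}
  node 3: {0,1,2}
  node 4: {0,1}
  node 5: {0,1,2}
  node 6: {0,1,2}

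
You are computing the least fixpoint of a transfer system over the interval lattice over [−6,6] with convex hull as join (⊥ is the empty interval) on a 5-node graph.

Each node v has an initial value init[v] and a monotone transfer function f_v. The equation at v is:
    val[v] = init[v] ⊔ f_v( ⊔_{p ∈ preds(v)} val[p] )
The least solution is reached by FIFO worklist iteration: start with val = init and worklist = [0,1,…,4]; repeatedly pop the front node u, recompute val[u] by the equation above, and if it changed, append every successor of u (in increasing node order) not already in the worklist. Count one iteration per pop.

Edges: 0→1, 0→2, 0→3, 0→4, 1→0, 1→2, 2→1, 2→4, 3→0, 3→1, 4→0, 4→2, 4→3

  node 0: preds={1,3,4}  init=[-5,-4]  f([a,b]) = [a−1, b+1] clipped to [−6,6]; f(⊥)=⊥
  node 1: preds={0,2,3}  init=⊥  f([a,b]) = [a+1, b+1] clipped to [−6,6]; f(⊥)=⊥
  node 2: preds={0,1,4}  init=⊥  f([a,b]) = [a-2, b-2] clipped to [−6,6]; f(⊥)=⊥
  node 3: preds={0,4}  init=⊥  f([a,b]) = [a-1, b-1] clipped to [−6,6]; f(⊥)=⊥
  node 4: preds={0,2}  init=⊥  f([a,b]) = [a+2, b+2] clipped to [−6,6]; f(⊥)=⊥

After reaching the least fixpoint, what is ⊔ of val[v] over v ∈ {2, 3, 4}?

Worklist (27 pops):
  #1 pop 0: in=⊥ → [-5,-4] (no change)
  #2 pop 1: in=[-5,-4] → [-4,-3] (was ⊥); enqueue [0]
  #3 pop 2: in=[-5,-3] → [-6,-5] (was ⊥); enqueue [1]
  #4 pop 3: in=[-5,-4] → [-6,-5] (was ⊥); enqueue []
  #5 pop 4: in=[-6,-4] → [-4,-2] (was ⊥); enqueue [2,3]
  #6 pop 0: in=[-6,-2] → [-6,-1] (was [-5,-4]); enqueue [4]
  #7 pop 1: in=[-6,-1] → [-5,0] (was [-4,-3]); enqueue [0]
  #8 pop 2: in=[-6,0] → [-6,-2] (was [-6,-5]); enqueue [1]
  #9 pop 3: in=[-6,-1] → [-6,-2] (was [-6,-5]); enqueue []
  #10 pop 4: in=[-6,-1] → [-4,1] (was [-4,-2]); enqueue [2,3]
  #11 pop 0: in=[-6,1] → [-6,2] (was [-6,-1]); enqueue [4]
  #12 pop 1: in=[-6,2] → [-5,3] (was [-5,0]); enqueue [0]
  #13 pop 2: in=[-6,3] → [-6,1] (was [-6,-2]); enqueue [1]
  #14 pop 3: in=[-6,2] → [-6,1] (was [-6,-2]); enqueue []
  #15 pop 4: in=[-6,2] → [-4,4] (was [-4,1]); enqueue [2,3]
  #16 pop 0: in=[-6,4] → [-6,5] (was [-6,2]); enqueue [4]
  #17 pop 1: in=[-6,5] → [-5,6] (was [-5,3]); enqueue [0]
  #18 pop 2: in=[-6,6] → [-6,4] (was [-6,1]); enqueue [1]
  #19 pop 3: in=[-6,5] → [-6,4] (was [-6,1]); enqueue []
  #20 pop 4: in=[-6,5] → [-4,6] (was [-4,4]); enqueue [2,3]
  #21 pop 0: in=[-6,6] → [-6,6] (was [-6,5]); enqueue [4]
  #22 pop 1: in=[-6,6] → [-5,6] (no change)
  #23 pop 2: in=[-6,6] → [-6,4] (no change)
  #24 pop 3: in=[-6,6] → [-6,5] (was [-6,4]); enqueue [0,1]
  #25 pop 4: in=[-6,6] → [-4,6] (no change)
  #26 pop 0: in=[-6,6] → [-6,6] (no change)
  #27 pop 1: in=[-6,6] → [-5,6] (no change)

Fixpoint:
  val[0] = [-6,6]
  val[1] = [-5,6]
  val[2] = [-6,4]
  val[3] = [-6,5]
  val[4] = [-4,6]

[-6,6]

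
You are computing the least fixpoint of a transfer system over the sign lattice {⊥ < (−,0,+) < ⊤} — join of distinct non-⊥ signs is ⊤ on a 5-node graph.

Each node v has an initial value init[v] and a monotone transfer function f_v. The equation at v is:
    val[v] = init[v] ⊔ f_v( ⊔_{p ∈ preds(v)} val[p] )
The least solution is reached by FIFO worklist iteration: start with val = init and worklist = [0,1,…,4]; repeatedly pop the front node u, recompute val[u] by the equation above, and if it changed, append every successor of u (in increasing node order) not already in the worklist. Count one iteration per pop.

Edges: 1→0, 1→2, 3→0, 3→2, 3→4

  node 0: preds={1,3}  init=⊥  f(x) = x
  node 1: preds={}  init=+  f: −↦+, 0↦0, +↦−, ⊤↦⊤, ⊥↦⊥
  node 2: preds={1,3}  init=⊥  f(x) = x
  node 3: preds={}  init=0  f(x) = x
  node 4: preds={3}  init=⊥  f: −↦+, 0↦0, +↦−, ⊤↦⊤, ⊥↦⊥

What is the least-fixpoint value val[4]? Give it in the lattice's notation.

0

Trace (5 dequeues):
  [1] u=0 | in ⊤ | out ⊤ | prev ⊥ | push {}
  [2] u=1 | in ⊥ | out + | ==
  [3] u=2 | in ⊤ | out ⊤ | prev ⊥ | push {}
  [4] u=3 | in ⊥ | out 0 | ==
  [5] u=4 | in 0 | out 0 | prev ⊥ | push {}

Converged values:
  [0] ⊤
  [1] +
  [2] ⊤
  [3] 0
  [4] 0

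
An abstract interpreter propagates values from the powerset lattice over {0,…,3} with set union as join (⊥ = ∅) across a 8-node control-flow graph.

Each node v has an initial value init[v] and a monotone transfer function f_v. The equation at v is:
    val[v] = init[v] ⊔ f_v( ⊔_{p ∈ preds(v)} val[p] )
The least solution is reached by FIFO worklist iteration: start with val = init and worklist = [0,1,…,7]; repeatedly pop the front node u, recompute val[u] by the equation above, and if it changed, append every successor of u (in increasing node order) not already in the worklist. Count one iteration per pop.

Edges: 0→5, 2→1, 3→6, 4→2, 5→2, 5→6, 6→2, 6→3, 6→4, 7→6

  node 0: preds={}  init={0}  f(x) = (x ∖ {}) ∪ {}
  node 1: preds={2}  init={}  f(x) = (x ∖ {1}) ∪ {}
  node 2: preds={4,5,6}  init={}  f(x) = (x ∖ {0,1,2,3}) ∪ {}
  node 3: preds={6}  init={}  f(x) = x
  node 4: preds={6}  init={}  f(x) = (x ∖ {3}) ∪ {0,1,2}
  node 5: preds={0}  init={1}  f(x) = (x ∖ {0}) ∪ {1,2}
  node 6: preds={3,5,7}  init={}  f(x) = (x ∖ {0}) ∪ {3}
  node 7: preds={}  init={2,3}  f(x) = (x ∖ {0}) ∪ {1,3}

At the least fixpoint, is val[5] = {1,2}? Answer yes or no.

Trace (12 dequeues):
  [1] u=0 | in {} | out {0} | ==
  [2] u=1 | in {} | out {} | ==
  [3] u=2 | in {1} | out {} | ==
  [4] u=3 | in {} | out {} | ==
  [5] u=4 | in {} | out {0,1,2} | prev {} | push {2}
  [6] u=5 | in {0} | out {1,2} | prev {1} | push {}
  [7] u=6 | in {1,2,3} | out {1,2,3} | prev {} | push {3,4}
  [8] u=7 | in {} | out {1,2,3} | prev {2,3} | push {6}
  [9] u=2 | in {0,1,2,3} | out {} | ==
  [10] u=3 | in {1,2,3} | out {1,2,3} | prev {} | push {}
  [11] u=4 | in {1,2,3} | out {0,1,2} | ==
  [12] u=6 | in {1,2,3} | out {1,2,3} | ==

Converged values:
  [0] {0}
  [1] {}
  [2] {}
  [3] {1,2,3}
  [4] {0,1,2}
  [5] {1,2}
  [6] {1,2,3}
  [7] {1,2,3}

yes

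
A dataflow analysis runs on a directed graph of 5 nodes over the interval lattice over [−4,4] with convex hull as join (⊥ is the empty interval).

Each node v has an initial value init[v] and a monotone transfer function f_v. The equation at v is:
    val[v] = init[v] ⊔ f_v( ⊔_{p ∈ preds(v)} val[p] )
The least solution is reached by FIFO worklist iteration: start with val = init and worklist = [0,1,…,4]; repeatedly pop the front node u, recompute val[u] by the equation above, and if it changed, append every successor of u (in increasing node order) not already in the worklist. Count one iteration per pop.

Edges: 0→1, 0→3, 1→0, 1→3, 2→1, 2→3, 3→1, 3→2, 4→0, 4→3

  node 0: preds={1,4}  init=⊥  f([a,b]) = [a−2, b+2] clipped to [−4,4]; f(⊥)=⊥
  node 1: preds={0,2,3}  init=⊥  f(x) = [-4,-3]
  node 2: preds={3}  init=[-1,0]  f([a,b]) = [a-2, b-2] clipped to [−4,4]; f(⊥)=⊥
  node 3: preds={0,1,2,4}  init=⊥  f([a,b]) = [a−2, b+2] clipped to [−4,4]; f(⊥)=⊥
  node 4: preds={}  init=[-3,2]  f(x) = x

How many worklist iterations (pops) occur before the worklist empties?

Worklist (10 pops):
  #1 pop 0: in=[-3,2] → [-4,4] (was ⊥); enqueue []
  #2 pop 1: in=[-4,4] → [-4,-3] (was ⊥); enqueue [0]
  #3 pop 2: in=⊥ → [-1,0] (no change)
  #4 pop 3: in=[-4,4] → [-4,4] (was ⊥); enqueue [1,2]
  #5 pop 4: in=⊥ → [-3,2] (no change)
  #6 pop 0: in=[-4,2] → [-4,4] (no change)
  #7 pop 1: in=[-4,4] → [-4,-3] (no change)
  #8 pop 2: in=[-4,4] → [-4,2] (was [-1,0]); enqueue [1,3]
  #9 pop 1: in=[-4,4] → [-4,-3] (no change)
  #10 pop 3: in=[-4,4] → [-4,4] (no change)

Fixpoint:
  val[0] = [-4,4]
  val[1] = [-4,-3]
  val[2] = [-4,2]
  val[3] = [-4,4]
  val[4] = [-3,2]

10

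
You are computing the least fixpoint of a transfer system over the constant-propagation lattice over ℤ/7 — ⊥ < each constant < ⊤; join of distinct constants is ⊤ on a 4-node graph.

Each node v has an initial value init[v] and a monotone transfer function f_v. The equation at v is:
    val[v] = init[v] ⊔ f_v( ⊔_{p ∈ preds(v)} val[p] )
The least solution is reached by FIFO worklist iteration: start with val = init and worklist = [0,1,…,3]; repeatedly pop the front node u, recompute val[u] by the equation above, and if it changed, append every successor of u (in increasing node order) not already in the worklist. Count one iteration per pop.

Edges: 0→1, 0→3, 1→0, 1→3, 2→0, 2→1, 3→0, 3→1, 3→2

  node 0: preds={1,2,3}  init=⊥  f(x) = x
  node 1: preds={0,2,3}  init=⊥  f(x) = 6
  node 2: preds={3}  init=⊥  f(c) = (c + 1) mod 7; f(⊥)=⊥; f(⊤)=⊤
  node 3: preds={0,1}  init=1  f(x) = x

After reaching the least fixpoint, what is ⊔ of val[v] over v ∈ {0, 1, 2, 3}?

Trace (10 dequeues):
  [1] u=0 | in 1 | out 1 | prev ⊥ | push {}
  [2] u=1 | in 1 | out 6 | prev ⊥ | push {0}
  [3] u=2 | in 1 | out 2 | prev ⊥ | push {1}
  [4] u=3 | in ⊤ | out ⊤ | prev 1 | push {2}
  [5] u=0 | in ⊤ | out ⊤ | prev 1 | push {3}
  [6] u=1 | in ⊤ | out 6 | ==
  [7] u=2 | in ⊤ | out ⊤ | prev 2 | push {0,1}
  [8] u=3 | in ⊤ | out ⊤ | ==
  [9] u=0 | in ⊤ | out ⊤ | ==
  [10] u=1 | in ⊤ | out 6 | ==

Converged values:
  [0] ⊤
  [1] 6
  [2] ⊤
  [3] ⊤

⊤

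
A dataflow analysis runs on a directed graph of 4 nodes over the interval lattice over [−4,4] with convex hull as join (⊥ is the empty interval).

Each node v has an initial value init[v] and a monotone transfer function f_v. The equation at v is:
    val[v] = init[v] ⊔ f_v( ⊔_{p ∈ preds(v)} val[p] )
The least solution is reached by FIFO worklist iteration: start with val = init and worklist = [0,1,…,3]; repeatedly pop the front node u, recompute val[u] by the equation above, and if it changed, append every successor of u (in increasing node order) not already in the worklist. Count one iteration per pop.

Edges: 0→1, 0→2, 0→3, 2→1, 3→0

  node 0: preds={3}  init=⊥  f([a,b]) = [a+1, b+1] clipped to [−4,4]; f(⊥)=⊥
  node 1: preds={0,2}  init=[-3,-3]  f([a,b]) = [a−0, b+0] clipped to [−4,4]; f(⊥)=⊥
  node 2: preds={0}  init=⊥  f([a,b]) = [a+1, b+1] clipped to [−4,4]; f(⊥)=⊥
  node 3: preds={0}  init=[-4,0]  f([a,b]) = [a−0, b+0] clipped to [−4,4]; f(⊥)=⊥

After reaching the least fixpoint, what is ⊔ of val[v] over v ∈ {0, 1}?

[-3,4]

Trace (20 dequeues):
  [1] u=0 | in [-4,0] | out [-3,1] | prev ⊥ | push {}
  [2] u=1 | in [-3,1] | out [-3,1] | prev [-3,-3] | push {}
  [3] u=2 | in [-3,1] | out [-2,2] | prev ⊥ | push {1}
  [4] u=3 | in [-3,1] | out [-4,1] | prev [-4,0] | push {0}
  [5] u=1 | in [-3,2] | out [-3,2] | prev [-3,1] | push {}
  [6] u=0 | in [-4,1] | out [-3,2] | prev [-3,1] | push {1,2,3}
  [7] u=1 | in [-3,2] | out [-3,2] | ==
  [8] u=2 | in [-3,2] | out [-2,3] | prev [-2,2] | push {1}
  [9] u=3 | in [-3,2] | out [-4,2] | prev [-4,1] | push {0}
  [10] u=1 | in [-3,3] | out [-3,3] | prev [-3,2] | push {}
  [11] u=0 | in [-4,2] | out [-3,3] | prev [-3,2] | push {1,2,3}
  [12] u=1 | in [-3,3] | out [-3,3] | ==
  [13] u=2 | in [-3,3] | out [-2,4] | prev [-2,3] | push {1}
  [14] u=3 | in [-3,3] | out [-4,3] | prev [-4,2] | push {0}
  [15] u=1 | in [-3,4] | out [-3,4] | prev [-3,3] | push {}
  [16] u=0 | in [-4,3] | out [-3,4] | prev [-3,3] | push {1,2,3}
  [17] u=1 | in [-3,4] | out [-3,4] | ==
  [18] u=2 | in [-3,4] | out [-2,4] | ==
  [19] u=3 | in [-3,4] | out [-4,4] | prev [-4,3] | push {0}
  [20] u=0 | in [-4,4] | out [-3,4] | ==

Converged values:
  [0] [-3,4]
  [1] [-3,4]
  [2] [-2,4]
  [3] [-4,4]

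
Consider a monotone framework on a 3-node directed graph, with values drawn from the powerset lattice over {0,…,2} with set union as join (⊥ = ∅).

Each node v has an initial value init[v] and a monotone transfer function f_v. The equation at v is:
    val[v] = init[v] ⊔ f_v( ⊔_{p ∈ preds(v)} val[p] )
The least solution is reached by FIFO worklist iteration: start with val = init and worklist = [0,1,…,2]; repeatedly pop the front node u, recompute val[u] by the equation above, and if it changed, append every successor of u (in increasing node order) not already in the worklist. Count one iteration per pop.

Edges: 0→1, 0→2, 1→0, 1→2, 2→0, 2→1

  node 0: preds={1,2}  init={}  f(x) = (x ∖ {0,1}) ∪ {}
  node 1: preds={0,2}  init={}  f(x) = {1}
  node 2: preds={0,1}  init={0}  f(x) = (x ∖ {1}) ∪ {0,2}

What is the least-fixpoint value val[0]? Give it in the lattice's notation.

{2}

Trace (6 dequeues):
  [1] u=0 | in {0} | out {} | ==
  [2] u=1 | in {0} | out {1} | prev {} | push {0}
  [3] u=2 | in {1} | out {0,2} | prev {0} | push {1}
  [4] u=0 | in {0,1,2} | out {2} | prev {} | push {2}
  [5] u=1 | in {0,2} | out {1} | ==
  [6] u=2 | in {1,2} | out {0,2} | ==

Converged values:
  [0] {2}
  [1] {1}
  [2] {0,2}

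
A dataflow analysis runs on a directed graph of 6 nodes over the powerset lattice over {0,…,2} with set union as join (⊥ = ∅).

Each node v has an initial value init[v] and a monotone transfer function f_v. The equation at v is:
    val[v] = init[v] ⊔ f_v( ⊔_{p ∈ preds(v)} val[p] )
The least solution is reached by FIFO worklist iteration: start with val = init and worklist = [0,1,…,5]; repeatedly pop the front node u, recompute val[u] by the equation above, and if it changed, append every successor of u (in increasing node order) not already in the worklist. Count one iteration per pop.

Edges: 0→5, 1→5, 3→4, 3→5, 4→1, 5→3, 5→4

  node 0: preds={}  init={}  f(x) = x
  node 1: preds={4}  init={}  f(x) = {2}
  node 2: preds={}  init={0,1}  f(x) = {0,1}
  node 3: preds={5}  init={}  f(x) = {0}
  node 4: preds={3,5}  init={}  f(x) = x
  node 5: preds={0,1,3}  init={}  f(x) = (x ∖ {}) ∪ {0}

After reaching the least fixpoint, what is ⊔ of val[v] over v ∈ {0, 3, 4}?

{0,2}

Iteration log — 10 steps:
  step 1. node 0  ⊔preds={}  new={}  stable
  step 2. node 1  ⊔preds={}  new={2}  old={}  +wl: 
  step 3. node 2  ⊔preds={}  new={0,1}  stable
  step 4. node 3  ⊔preds={}  new={0}  old={}  +wl: 
  step 5. node 4  ⊔preds={0}  new={0}  old={}  +wl: 1
  step 6. node 5  ⊔preds={0,2}  new={0,2}  old={}  +wl: 3,4
  step 7. node 1  ⊔preds={0}  new={2}  stable
  step 8. node 3  ⊔preds={0,2}  new={0}  stable
  step 9. node 4  ⊔preds={0,2}  new={0,2}  old={0}  +wl: 1
  step 10. node 1  ⊔preds={0,2}  new={2}  stable

Least fixpoint reached:
  node 0: {}
  node 1: {2}
  node 2: {0,1}
  node 3: {0}
  node 4: {0,2}
  node 5: {0,2}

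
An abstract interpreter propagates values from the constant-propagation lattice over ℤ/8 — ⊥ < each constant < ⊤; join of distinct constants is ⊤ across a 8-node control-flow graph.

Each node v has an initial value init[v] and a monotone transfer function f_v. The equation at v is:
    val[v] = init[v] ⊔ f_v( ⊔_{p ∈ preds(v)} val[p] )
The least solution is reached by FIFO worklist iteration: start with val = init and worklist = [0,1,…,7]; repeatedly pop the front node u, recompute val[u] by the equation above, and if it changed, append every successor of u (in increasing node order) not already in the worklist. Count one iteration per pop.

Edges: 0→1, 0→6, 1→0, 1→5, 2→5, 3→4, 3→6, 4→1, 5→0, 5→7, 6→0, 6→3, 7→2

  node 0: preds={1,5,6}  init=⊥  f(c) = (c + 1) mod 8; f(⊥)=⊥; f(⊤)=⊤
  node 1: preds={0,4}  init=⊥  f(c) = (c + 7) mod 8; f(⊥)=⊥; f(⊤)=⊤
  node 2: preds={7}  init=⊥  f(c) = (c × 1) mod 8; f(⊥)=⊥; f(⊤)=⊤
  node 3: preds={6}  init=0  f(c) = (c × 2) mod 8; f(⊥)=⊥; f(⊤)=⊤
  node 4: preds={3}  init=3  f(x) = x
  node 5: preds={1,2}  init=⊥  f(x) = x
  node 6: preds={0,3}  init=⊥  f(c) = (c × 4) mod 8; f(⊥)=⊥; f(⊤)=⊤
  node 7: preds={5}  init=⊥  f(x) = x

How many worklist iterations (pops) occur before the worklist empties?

Trace (22 dequeues):
  [1] u=0 | in ⊥ | out ⊥ | ==
  [2] u=1 | in 3 | out 2 | prev ⊥ | push {0}
  [3] u=2 | in ⊥ | out ⊥ | ==
  [4] u=3 | in ⊥ | out 0 | ==
  [5] u=4 | in 0 | out ⊤ | prev 3 | push {1}
  [6] u=5 | in 2 | out 2 | prev ⊥ | push {}
  [7] u=6 | in 0 | out 0 | prev ⊥ | push {3}
  [8] u=7 | in 2 | out 2 | prev ⊥ | push {2}
  [9] u=0 | in ⊤ | out ⊤ | prev ⊥ | push {6}
  [10] u=1 | in ⊤ | out ⊤ | prev 2 | push {0,5}
  [11] u=3 | in 0 | out 0 | ==
  [12] u=2 | in 2 | out 2 | prev ⊥ | push {}
  [13] u=6 | in ⊤ | out ⊤ | prev 0 | push {3}
  [14] u=0 | in ⊤ | out ⊤ | ==
  [15] u=5 | in ⊤ | out ⊤ | prev 2 | push {0,7}
  [16] u=3 | in ⊤ | out ⊤ | prev 0 | push {4,6}
  [17] u=0 | in ⊤ | out ⊤ | ==
  [18] u=7 | in ⊤ | out ⊤ | prev 2 | push {2}
  [19] u=4 | in ⊤ | out ⊤ | ==
  [20] u=6 | in ⊤ | out ⊤ | ==
  [21] u=2 | in ⊤ | out ⊤ | prev 2 | push {5}
  [22] u=5 | in ⊤ | out ⊤ | ==

Converged values:
  [0] ⊤
  [1] ⊤
  [2] ⊤
  [3] ⊤
  [4] ⊤
  [5] ⊤
  [6] ⊤
  [7] ⊤

22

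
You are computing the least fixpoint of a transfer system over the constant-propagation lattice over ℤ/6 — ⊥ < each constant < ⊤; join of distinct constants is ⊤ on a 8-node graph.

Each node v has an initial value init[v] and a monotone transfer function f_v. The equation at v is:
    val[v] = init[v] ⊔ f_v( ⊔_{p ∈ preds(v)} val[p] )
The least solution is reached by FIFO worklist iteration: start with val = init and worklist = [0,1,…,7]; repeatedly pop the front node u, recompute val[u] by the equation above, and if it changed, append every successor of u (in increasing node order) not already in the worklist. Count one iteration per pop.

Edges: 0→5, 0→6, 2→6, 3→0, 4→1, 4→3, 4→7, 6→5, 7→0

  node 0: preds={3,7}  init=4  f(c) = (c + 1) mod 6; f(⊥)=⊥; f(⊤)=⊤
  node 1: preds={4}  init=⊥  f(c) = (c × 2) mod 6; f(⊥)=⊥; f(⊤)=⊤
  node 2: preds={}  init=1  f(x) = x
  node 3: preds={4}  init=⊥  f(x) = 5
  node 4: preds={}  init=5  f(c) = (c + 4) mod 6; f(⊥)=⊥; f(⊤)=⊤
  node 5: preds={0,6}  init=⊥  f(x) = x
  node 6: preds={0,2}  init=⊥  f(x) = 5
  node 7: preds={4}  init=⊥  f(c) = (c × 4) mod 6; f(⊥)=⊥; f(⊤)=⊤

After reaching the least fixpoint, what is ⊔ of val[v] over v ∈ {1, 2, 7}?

Trace (11 dequeues):
  [1] u=0 | in ⊥ | out 4 | ==
  [2] u=1 | in 5 | out 4 | prev ⊥ | push {}
  [3] u=2 | in ⊥ | out 1 | ==
  [4] u=3 | in 5 | out 5 | prev ⊥ | push {0}
  [5] u=4 | in ⊥ | out 5 | ==
  [6] u=5 | in 4 | out 4 | prev ⊥ | push {}
  [7] u=6 | in ⊤ | out 5 | prev ⊥ | push {5}
  [8] u=7 | in 5 | out 2 | prev ⊥ | push {}
  [9] u=0 | in ⊤ | out ⊤ | prev 4 | push {6}
  [10] u=5 | in ⊤ | out ⊤ | prev 4 | push {}
  [11] u=6 | in ⊤ | out 5 | ==

Converged values:
  [0] ⊤
  [1] 4
  [2] 1
  [3] 5
  [4] 5
  [5] ⊤
  [6] 5
  [7] 2

⊤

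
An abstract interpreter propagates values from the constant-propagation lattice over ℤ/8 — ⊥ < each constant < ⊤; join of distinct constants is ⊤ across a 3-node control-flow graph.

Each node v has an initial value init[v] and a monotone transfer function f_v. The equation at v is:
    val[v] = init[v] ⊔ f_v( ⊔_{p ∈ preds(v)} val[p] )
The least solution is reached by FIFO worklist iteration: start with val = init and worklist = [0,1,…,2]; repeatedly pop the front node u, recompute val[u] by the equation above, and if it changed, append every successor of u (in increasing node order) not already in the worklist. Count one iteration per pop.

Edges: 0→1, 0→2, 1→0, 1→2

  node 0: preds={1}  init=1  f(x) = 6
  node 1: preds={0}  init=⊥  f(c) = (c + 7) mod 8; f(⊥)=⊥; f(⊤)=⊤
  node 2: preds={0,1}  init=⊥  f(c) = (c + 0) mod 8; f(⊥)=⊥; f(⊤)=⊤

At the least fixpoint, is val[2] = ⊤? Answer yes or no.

Iteration log — 4 steps:
  step 1. node 0  ⊔preds=⊥  new=⊤  old=1  +wl: 
  step 2. node 1  ⊔preds=⊤  new=⊤  old=⊥  +wl: 0
  step 3. node 2  ⊔preds=⊤  new=⊤  old=⊥  +wl: 
  step 4. node 0  ⊔preds=⊤  new=⊤  stable

Least fixpoint reached:
  node 0: ⊤
  node 1: ⊤
  node 2: ⊤

yes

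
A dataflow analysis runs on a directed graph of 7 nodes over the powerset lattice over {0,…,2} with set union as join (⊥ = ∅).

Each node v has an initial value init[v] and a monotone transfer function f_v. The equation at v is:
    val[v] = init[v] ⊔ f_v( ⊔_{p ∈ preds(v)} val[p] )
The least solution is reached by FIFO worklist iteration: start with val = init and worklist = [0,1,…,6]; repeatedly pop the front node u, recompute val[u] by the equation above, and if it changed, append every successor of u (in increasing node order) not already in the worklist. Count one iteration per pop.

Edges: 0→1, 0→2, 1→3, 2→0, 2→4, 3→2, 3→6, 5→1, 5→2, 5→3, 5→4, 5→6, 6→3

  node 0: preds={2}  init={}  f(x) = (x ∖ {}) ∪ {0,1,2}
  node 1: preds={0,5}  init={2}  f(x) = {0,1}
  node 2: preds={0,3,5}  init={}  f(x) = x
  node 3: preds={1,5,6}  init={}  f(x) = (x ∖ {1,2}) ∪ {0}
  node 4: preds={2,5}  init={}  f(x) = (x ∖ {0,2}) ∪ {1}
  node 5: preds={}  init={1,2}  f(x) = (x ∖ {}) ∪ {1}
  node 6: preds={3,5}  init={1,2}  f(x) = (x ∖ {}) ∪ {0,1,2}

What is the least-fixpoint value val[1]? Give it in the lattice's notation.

Iteration log — 10 steps:
  step 1. node 0  ⊔preds={}  new={0,1,2}  old={}  +wl: 
  step 2. node 1  ⊔preds={0,1,2}  new={0,1,2}  old={2}  +wl: 
  step 3. node 2  ⊔preds={0,1,2}  new={0,1,2}  old={}  +wl: 0
  step 4. node 3  ⊔preds={0,1,2}  new={0}  old={}  +wl: 2
  step 5. node 4  ⊔preds={0,1,2}  new={1}  old={}  +wl: 
  step 6. node 5  ⊔preds={}  new={1,2}  stable
  step 7. node 6  ⊔preds={0,1,2}  new={0,1,2}  old={1,2}  +wl: 3
  step 8. node 0  ⊔preds={0,1,2}  new={0,1,2}  stable
  step 9. node 2  ⊔preds={0,1,2}  new={0,1,2}  stable
  step 10. node 3  ⊔preds={0,1,2}  new={0}  stable

Least fixpoint reached:
  node 0: {0,1,2}
  node 1: {0,1,2}
  node 2: {0,1,2}
  node 3: {0}
  node 4: {1}
  node 5: {1,2}
  node 6: {0,1,2}

{0,1,2}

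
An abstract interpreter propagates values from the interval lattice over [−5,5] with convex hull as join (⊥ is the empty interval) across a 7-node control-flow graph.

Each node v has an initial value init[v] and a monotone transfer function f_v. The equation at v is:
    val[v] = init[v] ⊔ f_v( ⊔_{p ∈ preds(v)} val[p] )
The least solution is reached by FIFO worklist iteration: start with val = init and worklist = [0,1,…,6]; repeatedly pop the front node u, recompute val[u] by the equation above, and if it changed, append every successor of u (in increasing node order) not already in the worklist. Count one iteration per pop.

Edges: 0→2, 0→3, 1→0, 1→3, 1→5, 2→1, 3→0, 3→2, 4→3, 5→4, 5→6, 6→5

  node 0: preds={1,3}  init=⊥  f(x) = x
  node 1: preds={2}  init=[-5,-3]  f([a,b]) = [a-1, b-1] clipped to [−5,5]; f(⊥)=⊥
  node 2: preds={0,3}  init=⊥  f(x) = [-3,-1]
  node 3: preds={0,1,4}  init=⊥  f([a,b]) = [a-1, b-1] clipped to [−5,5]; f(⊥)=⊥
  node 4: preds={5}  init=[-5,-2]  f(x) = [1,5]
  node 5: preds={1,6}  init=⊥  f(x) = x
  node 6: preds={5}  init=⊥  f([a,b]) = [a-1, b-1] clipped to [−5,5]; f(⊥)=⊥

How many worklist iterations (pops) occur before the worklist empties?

Trace (19 dequeues):
  [1] u=0 | in [-5,-3] | out [-5,-3] | prev ⊥ | push {}
  [2] u=1 | in ⊥ | out [-5,-3] | ==
  [3] u=2 | in [-5,-3] | out [-3,-1] | prev ⊥ | push {1}
  [4] u=3 | in [-5,-2] | out [-5,-3] | prev ⊥ | push {0,2}
  [5] u=4 | in ⊥ | out [-5,5] | prev [-5,-2] | push {3}
  [6] u=5 | in [-5,-3] | out [-5,-3] | prev ⊥ | push {4}
  [7] u=6 | in [-5,-3] | out [-5,-4] | prev ⊥ | push {5}
  [8] u=1 | in [-3,-1] | out [-5,-2] | prev [-5,-3] | push {}
  [9] u=0 | in [-5,-2] | out [-5,-2] | prev [-5,-3] | push {}
  [10] u=2 | in [-5,-2] | out [-3,-1] | ==
  [11] u=3 | in [-5,5] | out [-5,4] | prev [-5,-3] | push {0,2}
  [12] u=4 | in [-5,-3] | out [-5,5] | ==
  [13] u=5 | in [-5,-2] | out [-5,-2] | prev [-5,-3] | push {4,6}
  [14] u=0 | in [-5,4] | out [-5,4] | prev [-5,-2] | push {3}
  [15] u=2 | in [-5,4] | out [-3,-1] | ==
  [16] u=4 | in [-5,-2] | out [-5,5] | ==
  [17] u=6 | in [-5,-2] | out [-5,-3] | prev [-5,-4] | push {5}
  [18] u=3 | in [-5,5] | out [-5,4] | ==
  [19] u=5 | in [-5,-2] | out [-5,-2] | ==

Converged values:
  [0] [-5,4]
  [1] [-5,-2]
  [2] [-3,-1]
  [3] [-5,4]
  [4] [-5,5]
  [5] [-5,-2]
  [6] [-5,-3]

19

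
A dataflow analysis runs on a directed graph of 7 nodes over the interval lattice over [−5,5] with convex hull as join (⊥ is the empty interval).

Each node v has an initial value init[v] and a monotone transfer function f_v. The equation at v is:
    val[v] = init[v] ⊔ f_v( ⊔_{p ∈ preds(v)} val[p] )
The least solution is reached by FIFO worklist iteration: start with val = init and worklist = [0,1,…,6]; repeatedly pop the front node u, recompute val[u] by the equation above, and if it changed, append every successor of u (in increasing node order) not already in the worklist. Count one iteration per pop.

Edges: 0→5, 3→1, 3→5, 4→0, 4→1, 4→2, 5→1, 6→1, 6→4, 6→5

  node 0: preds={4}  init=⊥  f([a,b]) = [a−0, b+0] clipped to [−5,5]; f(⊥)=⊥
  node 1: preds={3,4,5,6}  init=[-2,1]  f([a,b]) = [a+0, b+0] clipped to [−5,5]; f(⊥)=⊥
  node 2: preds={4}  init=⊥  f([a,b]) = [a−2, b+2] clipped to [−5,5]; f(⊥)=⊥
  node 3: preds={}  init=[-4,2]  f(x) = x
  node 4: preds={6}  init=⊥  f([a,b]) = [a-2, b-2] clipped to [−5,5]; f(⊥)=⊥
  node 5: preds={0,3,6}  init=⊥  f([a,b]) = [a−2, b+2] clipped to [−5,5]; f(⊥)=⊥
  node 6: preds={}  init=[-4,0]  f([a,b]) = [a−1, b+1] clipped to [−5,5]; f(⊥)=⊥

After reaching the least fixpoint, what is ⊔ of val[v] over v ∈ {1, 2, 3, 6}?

Worklist (11 pops):
  #1 pop 0: in=⊥ → ⊥ (no change)
  #2 pop 1: in=[-4,2] → [-4,2] (was [-2,1]); enqueue []
  #3 pop 2: in=⊥ → ⊥ (no change)
  #4 pop 3: in=⊥ → [-4,2] (no change)
  #5 pop 4: in=[-4,0] → [-5,-2] (was ⊥); enqueue [0,1,2]
  #6 pop 5: in=[-4,2] → [-5,4] (was ⊥); enqueue []
  #7 pop 6: in=⊥ → [-4,0] (no change)
  #8 pop 0: in=[-5,-2] → [-5,-2] (was ⊥); enqueue [5]
  #9 pop 1: in=[-5,4] → [-5,4] (was [-4,2]); enqueue []
  #10 pop 2: in=[-5,-2] → [-5,0] (was ⊥); enqueue []
  #11 pop 5: in=[-5,2] → [-5,4] (no change)

Fixpoint:
  val[0] = [-5,-2]
  val[1] = [-5,4]
  val[2] = [-5,0]
  val[3] = [-4,2]
  val[4] = [-5,-2]
  val[5] = [-5,4]
  val[6] = [-4,0]

[-5,4]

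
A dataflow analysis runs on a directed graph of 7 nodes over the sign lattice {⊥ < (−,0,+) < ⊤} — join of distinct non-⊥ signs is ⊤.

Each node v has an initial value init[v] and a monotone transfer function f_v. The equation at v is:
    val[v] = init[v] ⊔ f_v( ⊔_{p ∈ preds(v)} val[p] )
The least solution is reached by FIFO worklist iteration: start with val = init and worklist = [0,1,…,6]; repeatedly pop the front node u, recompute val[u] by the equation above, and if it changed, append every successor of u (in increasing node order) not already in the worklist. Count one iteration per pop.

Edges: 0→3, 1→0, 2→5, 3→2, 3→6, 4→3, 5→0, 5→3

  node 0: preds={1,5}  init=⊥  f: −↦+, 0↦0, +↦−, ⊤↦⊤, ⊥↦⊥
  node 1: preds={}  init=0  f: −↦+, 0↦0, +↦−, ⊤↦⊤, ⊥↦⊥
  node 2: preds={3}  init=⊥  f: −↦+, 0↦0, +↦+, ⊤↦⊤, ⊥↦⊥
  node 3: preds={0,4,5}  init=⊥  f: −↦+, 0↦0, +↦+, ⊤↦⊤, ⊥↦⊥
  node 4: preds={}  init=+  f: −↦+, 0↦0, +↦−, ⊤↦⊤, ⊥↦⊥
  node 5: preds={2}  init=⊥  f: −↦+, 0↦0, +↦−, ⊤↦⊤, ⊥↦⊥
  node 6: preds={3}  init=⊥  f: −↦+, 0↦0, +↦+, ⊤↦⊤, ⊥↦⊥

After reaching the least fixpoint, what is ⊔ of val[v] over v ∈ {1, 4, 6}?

⊤

Trace (11 dequeues):
  [1] u=0 | in 0 | out 0 | prev ⊥ | push {}
  [2] u=1 | in ⊥ | out 0 | ==
  [3] u=2 | in ⊥ | out ⊥ | ==
  [4] u=3 | in ⊤ | out ⊤ | prev ⊥ | push {2}
  [5] u=4 | in ⊥ | out + | ==
  [6] u=5 | in ⊥ | out ⊥ | ==
  [7] u=6 | in ⊤ | out ⊤ | prev ⊥ | push {}
  [8] u=2 | in ⊤ | out ⊤ | prev ⊥ | push {5}
  [9] u=5 | in ⊤ | out ⊤ | prev ⊥ | push {0,3}
  [10] u=0 | in ⊤ | out ⊤ | prev 0 | push {}
  [11] u=3 | in ⊤ | out ⊤ | ==

Converged values:
  [0] ⊤
  [1] 0
  [2] ⊤
  [3] ⊤
  [4] +
  [5] ⊤
  [6] ⊤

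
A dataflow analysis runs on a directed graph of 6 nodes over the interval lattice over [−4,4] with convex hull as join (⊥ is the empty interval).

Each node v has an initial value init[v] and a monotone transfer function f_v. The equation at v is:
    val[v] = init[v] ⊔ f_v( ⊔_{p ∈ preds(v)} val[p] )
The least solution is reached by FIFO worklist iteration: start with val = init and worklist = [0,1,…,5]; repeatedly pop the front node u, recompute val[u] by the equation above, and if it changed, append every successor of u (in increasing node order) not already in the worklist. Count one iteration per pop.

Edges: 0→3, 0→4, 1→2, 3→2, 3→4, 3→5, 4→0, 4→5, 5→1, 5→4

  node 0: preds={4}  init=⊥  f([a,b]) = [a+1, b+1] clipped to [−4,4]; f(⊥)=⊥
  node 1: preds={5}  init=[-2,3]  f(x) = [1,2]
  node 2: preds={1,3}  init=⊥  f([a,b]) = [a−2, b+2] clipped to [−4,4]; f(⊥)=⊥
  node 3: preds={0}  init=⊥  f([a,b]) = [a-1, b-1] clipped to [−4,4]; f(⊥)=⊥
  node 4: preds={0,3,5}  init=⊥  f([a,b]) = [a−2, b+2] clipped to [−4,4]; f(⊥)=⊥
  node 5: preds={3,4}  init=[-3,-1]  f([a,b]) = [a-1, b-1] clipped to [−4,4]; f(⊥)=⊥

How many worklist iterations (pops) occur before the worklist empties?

19

Iteration log — 19 steps:
  step 1. node 0  ⊔preds=⊥  new=⊥  stable
  step 2. node 1  ⊔preds=[-3,-1]  new=[-2,3]  stable
  step 3. node 2  ⊔preds=[-2,3]  new=[-4,4]  old=⊥  +wl: 
  step 4. node 3  ⊔preds=⊥  new=⊥  stable
  step 5. node 4  ⊔preds=[-3,-1]  new=[-4,1]  old=⊥  +wl: 0
  step 6. node 5  ⊔preds=[-4,1]  new=[-4,0]  old=[-3,-1]  +wl: 1,4
  step 7. node 0  ⊔preds=[-4,1]  new=[-3,2]  old=⊥  +wl: 3
  step 8. node 1  ⊔preds=[-4,0]  new=[-2,3]  stable
  step 9. node 4  ⊔preds=[-4,2]  new=[-4,4]  old=[-4,1]  +wl: 0,5
  step 10. node 3  ⊔preds=[-3,2]  new=[-4,1]  old=⊥  +wl: 2,4
  step 11. node 0  ⊔preds=[-4,4]  new=[-3,4]  old=[-3,2]  +wl: 3
  step 12. node 5  ⊔preds=[-4,4]  new=[-4,3]  old=[-4,0]  +wl: 1
  step 13. node 2  ⊔preds=[-4,3]  new=[-4,4]  stable
  step 14. node 4  ⊔preds=[-4,4]  new=[-4,4]  stable
  step 15. node 3  ⊔preds=[-3,4]  new=[-4,3]  old=[-4,1]  +wl: 2,4,5
  step 16. node 1  ⊔preds=[-4,3]  new=[-2,3]  stable
  step 17. node 2  ⊔preds=[-4,3]  new=[-4,4]  stable
  step 18. node 4  ⊔preds=[-4,4]  new=[-4,4]  stable
  step 19. node 5  ⊔preds=[-4,4]  new=[-4,3]  stable

Least fixpoint reached:
  node 0: [-3,4]
  node 1: [-2,3]
  node 2: [-4,4]
  node 3: [-4,3]
  node 4: [-4,4]
  node 5: [-4,3]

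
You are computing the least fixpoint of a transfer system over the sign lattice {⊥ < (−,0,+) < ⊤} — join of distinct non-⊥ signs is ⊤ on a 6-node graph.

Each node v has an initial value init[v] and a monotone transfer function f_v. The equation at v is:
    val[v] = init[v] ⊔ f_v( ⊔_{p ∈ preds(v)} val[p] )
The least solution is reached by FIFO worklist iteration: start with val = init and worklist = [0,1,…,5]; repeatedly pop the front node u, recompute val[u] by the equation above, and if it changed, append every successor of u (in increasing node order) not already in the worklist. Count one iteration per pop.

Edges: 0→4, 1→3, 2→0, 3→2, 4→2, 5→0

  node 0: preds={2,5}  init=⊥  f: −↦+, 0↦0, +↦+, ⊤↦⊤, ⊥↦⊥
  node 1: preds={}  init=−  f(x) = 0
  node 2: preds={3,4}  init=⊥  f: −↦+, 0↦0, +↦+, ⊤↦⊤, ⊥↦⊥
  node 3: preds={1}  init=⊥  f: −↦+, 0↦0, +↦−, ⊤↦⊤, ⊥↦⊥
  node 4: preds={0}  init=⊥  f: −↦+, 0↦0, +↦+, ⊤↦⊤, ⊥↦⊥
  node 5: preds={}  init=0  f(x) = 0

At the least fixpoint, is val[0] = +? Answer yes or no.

Trace (10 dequeues):
  [1] u=0 | in 0 | out 0 | prev ⊥ | push {}
  [2] u=1 | in ⊥ | out ⊤ | prev − | push {}
  [3] u=2 | in ⊥ | out ⊥ | ==
  [4] u=3 | in ⊤ | out ⊤ | prev ⊥ | push {2}
  [5] u=4 | in 0 | out 0 | prev ⊥ | push {}
  [6] u=5 | in ⊥ | out 0 | ==
  [7] u=2 | in ⊤ | out ⊤ | prev ⊥ | push {0}
  [8] u=0 | in ⊤ | out ⊤ | prev 0 | push {4}
  [9] u=4 | in ⊤ | out ⊤ | prev 0 | push {2}
  [10] u=2 | in ⊤ | out ⊤ | ==

Converged values:
  [0] ⊤
  [1] ⊤
  [2] ⊤
  [3] ⊤
  [4] ⊤
  [5] 0

no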